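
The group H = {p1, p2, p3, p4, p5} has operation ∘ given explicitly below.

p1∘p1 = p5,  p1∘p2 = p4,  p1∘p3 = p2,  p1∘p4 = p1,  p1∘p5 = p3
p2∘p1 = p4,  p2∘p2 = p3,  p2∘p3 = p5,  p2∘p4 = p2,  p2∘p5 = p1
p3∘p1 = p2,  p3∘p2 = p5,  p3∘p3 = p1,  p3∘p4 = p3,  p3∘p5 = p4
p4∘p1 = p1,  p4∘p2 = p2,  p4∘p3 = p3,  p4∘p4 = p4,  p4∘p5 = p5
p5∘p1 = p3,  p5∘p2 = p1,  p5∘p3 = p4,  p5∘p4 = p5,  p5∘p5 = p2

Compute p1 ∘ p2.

Read row p1, column p2: p1 ∘ p2 = p4.

p4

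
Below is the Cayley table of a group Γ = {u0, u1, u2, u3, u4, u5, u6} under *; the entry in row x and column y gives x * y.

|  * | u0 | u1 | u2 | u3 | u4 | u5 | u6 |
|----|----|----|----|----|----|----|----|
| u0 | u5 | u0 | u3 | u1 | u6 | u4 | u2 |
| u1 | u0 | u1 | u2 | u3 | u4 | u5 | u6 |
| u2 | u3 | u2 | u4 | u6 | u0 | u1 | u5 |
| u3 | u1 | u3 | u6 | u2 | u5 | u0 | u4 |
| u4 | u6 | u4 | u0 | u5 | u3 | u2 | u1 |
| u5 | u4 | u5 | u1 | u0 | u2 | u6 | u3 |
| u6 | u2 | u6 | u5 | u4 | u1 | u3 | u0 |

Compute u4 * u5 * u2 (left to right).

u4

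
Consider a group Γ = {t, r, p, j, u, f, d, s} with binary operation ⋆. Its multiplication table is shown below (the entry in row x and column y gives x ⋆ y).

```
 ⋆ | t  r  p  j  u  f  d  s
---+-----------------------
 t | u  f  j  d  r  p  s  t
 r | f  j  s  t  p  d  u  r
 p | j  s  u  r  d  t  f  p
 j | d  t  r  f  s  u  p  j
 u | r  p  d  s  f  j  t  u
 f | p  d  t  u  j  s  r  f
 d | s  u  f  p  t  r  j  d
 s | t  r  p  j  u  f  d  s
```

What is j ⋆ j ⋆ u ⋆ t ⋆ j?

p

j ⋆ j = f
f ⋆ u = j
j ⋆ t = d
d ⋆ j = p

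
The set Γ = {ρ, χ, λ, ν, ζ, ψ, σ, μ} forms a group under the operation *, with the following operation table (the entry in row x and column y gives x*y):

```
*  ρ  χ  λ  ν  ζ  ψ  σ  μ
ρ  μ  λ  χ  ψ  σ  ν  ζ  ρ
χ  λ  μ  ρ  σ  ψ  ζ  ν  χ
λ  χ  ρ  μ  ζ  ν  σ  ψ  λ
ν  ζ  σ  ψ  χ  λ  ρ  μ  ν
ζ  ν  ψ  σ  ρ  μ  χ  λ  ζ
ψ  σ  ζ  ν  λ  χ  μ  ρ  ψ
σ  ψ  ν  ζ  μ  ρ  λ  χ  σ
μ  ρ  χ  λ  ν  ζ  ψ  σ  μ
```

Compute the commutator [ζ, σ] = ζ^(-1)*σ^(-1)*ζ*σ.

χ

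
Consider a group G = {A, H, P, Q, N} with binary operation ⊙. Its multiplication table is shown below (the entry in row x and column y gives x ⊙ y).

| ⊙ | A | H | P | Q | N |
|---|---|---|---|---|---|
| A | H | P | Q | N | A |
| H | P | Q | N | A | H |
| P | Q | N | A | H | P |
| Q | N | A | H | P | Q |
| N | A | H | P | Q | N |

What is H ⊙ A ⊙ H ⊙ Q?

H ⊙ A = P
P ⊙ H = N
N ⊙ Q = Q

Q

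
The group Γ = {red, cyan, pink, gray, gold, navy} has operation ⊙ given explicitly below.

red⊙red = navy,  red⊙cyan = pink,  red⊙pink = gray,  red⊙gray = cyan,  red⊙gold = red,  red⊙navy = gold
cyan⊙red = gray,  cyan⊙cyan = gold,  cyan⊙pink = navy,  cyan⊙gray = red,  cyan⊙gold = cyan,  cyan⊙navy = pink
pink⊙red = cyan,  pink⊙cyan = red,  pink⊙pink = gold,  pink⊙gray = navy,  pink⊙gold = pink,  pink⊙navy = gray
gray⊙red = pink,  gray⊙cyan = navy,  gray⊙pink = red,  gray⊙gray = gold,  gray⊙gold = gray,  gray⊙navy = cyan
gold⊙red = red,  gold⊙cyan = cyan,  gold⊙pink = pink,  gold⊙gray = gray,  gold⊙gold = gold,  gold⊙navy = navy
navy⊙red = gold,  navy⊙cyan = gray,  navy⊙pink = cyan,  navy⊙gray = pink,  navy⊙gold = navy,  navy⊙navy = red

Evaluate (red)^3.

red^1 = red
red^2 = red ⊙ red = navy
red^3 = navy ⊙ red = gold

gold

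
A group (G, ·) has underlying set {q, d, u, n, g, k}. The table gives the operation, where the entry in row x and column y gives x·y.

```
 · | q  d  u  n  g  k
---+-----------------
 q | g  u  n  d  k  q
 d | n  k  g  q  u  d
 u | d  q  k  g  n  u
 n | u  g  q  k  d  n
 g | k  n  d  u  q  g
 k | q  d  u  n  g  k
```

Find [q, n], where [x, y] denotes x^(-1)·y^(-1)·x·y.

q

Identity is k; from the table q^(-1) = g and n^(-1) = n.
g·n = u
u·q = d
d·n = q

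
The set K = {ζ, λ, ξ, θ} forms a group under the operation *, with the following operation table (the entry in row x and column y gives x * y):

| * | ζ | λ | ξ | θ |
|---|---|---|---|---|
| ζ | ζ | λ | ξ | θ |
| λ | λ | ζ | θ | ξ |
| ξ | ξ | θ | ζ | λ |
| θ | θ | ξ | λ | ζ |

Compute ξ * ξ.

Read row ξ, column ξ: ξ * ξ = ζ.

ζ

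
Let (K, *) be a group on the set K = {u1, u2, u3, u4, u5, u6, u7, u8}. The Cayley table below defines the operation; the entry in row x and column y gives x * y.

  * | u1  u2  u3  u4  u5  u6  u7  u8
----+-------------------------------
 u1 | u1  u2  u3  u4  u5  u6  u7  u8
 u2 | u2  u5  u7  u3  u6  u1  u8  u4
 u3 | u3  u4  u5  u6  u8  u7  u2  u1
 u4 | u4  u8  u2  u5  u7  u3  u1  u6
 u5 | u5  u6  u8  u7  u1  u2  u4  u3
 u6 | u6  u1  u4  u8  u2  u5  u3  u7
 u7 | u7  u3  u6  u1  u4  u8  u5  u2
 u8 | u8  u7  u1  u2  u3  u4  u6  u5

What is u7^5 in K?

u7

u7^1 = u7
u7^2 = u7 * u7 = u5
u7^3 = u5 * u7 = u4
u7^4 = u4 * u7 = u1
u7^5 = u1 * u7 = u7
(Structurally, K here is isomorphic to the quaternion group Q_8.)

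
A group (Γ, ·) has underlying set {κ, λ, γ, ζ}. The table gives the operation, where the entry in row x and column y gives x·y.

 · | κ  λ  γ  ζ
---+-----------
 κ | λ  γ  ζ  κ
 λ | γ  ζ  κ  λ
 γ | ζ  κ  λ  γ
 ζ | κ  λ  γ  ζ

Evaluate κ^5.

κ^1 = κ
κ^2 = κ·κ = λ
κ^3 = λ·κ = γ
κ^4 = γ·κ = ζ
κ^5 = ζ·κ = κ

κ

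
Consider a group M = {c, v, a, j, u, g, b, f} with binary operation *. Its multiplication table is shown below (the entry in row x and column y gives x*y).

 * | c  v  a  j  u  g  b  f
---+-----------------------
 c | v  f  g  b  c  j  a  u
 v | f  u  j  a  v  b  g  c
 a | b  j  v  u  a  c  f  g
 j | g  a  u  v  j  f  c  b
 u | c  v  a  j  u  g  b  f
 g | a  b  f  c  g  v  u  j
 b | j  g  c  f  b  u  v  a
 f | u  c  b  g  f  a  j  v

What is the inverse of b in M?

First locate the identity: row u matches the header, so u is the identity.
Scan row b for u: b*g = u. Hence b^(-1) = g.

g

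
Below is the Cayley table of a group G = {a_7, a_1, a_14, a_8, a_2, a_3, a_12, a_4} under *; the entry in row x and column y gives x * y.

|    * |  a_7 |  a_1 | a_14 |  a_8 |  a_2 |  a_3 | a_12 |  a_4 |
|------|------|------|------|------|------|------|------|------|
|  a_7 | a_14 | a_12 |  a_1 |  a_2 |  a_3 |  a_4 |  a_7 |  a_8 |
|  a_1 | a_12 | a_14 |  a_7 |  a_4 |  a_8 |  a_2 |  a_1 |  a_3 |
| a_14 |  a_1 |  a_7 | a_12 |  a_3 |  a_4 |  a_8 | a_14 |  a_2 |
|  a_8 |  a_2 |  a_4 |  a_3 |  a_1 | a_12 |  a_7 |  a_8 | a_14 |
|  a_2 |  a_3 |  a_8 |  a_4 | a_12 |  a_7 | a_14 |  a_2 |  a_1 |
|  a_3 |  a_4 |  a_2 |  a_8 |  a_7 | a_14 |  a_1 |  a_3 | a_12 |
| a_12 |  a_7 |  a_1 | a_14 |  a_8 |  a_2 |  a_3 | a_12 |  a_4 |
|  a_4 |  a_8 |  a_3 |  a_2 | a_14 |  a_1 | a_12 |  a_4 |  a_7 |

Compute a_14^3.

a_14^1 = a_14
a_14^2 = a_14 * a_14 = a_12
a_14^3 = a_12 * a_14 = a_14

a_14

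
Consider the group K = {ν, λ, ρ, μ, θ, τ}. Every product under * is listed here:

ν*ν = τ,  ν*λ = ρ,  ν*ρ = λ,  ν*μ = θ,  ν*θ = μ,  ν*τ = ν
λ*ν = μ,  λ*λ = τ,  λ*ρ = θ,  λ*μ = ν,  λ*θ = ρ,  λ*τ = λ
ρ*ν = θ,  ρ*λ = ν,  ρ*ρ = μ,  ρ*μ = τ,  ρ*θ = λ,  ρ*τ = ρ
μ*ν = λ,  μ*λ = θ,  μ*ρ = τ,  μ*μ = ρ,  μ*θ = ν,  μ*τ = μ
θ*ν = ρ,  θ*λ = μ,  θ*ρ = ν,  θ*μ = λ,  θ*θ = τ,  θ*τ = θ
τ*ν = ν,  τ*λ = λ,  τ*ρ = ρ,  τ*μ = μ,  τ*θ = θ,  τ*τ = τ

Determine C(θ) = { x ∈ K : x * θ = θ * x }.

Compare row θ with column θ entry by entry.
ν * θ = μ but θ * ν = ρ, so ν does not.
Collecting the elements that commute with θ: C(θ) = {θ, τ}.

{θ, τ}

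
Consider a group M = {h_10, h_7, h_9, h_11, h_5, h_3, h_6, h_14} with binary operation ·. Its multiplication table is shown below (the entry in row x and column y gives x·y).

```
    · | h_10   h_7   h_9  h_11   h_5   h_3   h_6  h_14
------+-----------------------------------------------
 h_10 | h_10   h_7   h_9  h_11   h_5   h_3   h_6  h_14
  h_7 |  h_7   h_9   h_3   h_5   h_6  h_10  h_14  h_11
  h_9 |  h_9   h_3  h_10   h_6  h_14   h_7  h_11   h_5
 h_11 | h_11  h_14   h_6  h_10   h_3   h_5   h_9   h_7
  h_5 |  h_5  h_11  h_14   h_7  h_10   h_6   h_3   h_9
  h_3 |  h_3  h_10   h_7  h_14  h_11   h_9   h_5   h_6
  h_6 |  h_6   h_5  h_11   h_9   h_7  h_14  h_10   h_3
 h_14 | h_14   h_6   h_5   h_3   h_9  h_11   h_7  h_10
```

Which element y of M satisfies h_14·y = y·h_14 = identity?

h_14

First locate the identity: row h_10 matches the header, so h_10 is the identity.
Scan row h_14 for h_10: h_14·h_14 = h_10. Hence h_14^(-1) = h_14.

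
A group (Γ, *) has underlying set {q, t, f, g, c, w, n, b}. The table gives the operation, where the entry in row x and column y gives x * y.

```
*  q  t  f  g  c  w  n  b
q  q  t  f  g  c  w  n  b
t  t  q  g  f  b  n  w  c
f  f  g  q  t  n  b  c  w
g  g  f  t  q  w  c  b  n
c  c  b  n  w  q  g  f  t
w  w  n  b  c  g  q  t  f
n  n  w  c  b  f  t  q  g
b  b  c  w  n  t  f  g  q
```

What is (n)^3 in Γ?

n

n^1 = n
n^2 = n * n = q
n^3 = q * n = n
(Structurally, Γ here is isomorphic to the elementary abelian group (Z_2)^3.)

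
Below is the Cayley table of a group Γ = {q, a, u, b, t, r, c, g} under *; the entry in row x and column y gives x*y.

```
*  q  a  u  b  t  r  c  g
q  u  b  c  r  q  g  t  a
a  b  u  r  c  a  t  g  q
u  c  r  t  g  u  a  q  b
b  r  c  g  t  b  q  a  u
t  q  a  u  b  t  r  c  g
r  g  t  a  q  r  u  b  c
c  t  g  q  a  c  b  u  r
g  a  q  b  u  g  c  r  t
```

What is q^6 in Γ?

q^1 = q
q^2 = q*q = u
q^3 = u*q = c
q^4 = c*q = t
q^5 = t*q = q
q^6 = q*q = u

u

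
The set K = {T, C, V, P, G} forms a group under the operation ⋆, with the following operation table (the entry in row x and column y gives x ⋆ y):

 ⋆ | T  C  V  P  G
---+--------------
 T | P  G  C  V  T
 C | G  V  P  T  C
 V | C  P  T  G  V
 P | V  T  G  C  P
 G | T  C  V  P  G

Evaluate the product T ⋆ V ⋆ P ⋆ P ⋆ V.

T ⋆ V = C
C ⋆ P = T
T ⋆ P = V
V ⋆ V = T
(Structurally, K here is isomorphic to the cyclic group Z_5.)

T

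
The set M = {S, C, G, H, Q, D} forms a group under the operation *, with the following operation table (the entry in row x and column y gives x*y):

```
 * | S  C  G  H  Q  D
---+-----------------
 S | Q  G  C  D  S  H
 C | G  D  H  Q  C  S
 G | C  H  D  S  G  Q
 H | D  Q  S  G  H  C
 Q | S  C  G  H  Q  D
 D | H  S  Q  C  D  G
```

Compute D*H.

C

Read row D, column H: D*H = C.
(Structurally, M here is isomorphic to the cyclic group Z_6.)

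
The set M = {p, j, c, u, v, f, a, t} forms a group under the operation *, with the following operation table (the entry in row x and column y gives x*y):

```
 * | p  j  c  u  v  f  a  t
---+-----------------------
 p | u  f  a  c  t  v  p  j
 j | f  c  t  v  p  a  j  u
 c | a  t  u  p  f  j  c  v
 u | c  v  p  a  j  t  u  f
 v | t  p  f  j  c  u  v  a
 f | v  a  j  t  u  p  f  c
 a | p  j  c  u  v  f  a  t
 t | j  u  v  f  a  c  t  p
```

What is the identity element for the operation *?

The identity e satisfies e*x = x for all x, so its row in the table reproduces the column headers.
Row a reads: p, j, c, u, v, f, a, t — exactly the header order. So a is the identity.
(Structurally, M here is isomorphic to the cyclic group Z_8.)

a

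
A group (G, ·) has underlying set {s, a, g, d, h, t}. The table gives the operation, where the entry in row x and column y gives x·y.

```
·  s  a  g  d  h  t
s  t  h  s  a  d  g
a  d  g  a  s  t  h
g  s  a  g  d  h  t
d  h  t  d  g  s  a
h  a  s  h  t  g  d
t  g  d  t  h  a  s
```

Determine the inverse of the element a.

First locate the identity: row g matches the header, so g is the identity.
Scan row a for g: a·a = g. Hence a^(-1) = a.

a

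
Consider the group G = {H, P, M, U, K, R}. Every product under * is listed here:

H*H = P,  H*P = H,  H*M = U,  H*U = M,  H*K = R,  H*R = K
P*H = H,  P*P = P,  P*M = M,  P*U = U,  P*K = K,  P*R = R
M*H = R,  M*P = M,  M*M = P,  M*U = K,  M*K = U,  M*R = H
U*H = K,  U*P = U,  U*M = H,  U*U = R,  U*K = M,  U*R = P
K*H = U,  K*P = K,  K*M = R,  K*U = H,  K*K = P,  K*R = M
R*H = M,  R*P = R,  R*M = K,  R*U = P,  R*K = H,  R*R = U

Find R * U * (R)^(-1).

U

The identity is P. In row R, the entry P sits in column U, so R^(-1) = U.
R * U = P
P * U = U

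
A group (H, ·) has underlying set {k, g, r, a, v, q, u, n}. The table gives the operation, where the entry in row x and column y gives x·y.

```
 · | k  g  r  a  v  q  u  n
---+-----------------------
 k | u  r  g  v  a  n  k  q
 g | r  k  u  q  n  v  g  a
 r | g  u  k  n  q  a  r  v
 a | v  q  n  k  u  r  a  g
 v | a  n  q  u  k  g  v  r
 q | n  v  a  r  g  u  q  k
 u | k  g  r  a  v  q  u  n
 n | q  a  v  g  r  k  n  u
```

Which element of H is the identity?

The identity e satisfies e·x = x for all x, so its row in the table reproduces the column headers.
Row u reads: k, g, r, a, v, q, u, n — exactly the header order. So u is the identity.

u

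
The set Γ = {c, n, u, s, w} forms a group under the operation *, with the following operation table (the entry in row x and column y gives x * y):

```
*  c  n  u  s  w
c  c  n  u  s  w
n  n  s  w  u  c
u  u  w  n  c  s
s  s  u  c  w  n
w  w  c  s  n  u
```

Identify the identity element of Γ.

c

The identity e satisfies e * x = x for all x, so its row in the table reproduces the column headers.
Row c reads: c, n, u, s, w — exactly the header order. So c is the identity.
(Structurally, Γ here is isomorphic to the cyclic group Z_5.)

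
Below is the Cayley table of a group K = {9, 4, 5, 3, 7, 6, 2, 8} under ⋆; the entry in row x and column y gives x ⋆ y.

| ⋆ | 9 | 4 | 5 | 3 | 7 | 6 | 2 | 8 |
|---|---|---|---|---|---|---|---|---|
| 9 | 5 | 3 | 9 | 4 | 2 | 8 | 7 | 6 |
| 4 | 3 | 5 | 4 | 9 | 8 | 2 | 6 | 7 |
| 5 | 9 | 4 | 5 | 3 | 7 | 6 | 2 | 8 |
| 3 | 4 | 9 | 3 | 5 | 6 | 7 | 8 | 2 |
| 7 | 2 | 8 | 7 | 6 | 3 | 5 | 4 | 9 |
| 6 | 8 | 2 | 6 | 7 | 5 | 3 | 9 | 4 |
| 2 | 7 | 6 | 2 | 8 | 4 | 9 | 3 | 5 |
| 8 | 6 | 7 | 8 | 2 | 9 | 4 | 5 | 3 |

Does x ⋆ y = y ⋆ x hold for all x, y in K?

Check whether the table is symmetric across its main diagonal.
Every entry (row x, col y) equals the entry (row y, col x), so K is abelian.

Yes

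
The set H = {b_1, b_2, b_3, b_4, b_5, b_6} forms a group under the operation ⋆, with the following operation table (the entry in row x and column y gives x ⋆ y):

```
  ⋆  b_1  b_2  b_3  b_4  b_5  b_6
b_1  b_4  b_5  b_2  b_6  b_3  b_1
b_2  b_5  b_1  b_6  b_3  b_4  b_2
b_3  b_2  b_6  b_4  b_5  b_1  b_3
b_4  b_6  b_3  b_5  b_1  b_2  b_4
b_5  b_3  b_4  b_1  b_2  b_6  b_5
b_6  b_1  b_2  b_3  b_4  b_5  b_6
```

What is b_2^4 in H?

b_4

b_2^1 = b_2
b_2^2 = b_2 ⋆ b_2 = b_1
b_2^3 = b_1 ⋆ b_2 = b_5
b_2^4 = b_5 ⋆ b_2 = b_4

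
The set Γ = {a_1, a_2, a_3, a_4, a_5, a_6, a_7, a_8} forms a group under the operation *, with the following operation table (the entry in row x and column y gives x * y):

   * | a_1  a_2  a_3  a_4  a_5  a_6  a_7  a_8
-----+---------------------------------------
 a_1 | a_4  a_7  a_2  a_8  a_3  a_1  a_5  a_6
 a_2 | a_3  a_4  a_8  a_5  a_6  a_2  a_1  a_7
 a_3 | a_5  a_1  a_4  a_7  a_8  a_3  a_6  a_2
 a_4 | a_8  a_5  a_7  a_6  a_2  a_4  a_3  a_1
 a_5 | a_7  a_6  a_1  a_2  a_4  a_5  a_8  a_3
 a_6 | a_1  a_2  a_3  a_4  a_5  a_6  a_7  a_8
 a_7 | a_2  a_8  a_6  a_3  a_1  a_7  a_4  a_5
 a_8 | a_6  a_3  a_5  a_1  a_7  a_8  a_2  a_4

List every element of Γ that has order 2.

{a_4}

Identity is a_6. Compute the order of each non-identity element by repeated multiplication:
  a_1: a_1 → a_4 → a_8 → a_6  (order 4)
  a_2: a_2 → a_4 → a_5 → a_6  (order 4)
  a_3: a_3 → a_4 → a_7 → a_6  (order 4)
  a_4: a_4 → a_6  (order 2)
  a_5: a_5 → a_4 → a_2 → a_6  (order 4)
  a_7: a_7 → a_4 → a_3 → a_6  (order 4)
  a_8: a_8 → a_4 → a_1 → a_6  (order 4)
Elements of order 2: {a_4}.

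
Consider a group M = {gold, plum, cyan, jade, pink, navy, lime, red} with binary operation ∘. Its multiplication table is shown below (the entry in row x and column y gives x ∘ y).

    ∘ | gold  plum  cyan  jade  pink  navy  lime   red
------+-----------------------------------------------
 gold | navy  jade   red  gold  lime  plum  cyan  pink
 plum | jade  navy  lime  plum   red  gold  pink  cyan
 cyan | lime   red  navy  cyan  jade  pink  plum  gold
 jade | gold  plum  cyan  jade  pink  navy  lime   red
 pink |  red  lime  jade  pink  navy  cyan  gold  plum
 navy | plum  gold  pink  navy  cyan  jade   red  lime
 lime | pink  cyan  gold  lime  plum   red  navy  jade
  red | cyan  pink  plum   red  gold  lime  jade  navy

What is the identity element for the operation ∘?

The identity e satisfies e ∘ x = x for all x, so its row in the table reproduces the column headers.
Row jade reads: gold, plum, cyan, jade, pink, navy, lime, red — exactly the header order. So jade is the identity.

jade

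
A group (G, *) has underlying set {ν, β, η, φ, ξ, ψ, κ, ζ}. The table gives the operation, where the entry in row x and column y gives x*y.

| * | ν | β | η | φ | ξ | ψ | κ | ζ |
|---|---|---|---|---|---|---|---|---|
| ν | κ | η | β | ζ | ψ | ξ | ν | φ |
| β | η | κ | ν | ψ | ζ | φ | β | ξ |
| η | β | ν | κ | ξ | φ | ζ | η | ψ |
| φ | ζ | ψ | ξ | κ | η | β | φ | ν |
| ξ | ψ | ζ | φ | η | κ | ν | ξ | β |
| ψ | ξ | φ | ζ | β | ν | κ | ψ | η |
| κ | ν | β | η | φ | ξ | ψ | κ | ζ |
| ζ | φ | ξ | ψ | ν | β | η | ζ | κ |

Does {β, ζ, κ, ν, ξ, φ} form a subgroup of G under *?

φ*ξ = η, which is not in {β, ζ, κ, ν, ξ, φ}.
The subset is not closed under *, so it is not a subgroup.

No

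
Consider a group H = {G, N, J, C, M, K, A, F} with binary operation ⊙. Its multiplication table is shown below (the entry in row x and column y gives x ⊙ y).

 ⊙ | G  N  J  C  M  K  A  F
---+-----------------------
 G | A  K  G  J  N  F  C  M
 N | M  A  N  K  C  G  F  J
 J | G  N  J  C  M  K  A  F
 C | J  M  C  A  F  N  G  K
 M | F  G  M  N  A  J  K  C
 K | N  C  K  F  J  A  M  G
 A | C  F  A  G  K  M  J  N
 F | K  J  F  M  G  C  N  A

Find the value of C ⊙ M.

Read row C, column M: C ⊙ M = F.

F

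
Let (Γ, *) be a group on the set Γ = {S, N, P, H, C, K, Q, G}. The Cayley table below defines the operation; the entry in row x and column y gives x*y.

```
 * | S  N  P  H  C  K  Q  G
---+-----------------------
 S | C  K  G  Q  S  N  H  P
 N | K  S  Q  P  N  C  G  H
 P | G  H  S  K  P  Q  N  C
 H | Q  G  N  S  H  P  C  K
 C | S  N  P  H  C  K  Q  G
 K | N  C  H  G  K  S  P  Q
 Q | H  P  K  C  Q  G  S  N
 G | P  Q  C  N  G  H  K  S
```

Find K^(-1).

N

First locate the identity: row C matches the header, so C is the identity.
Scan row K for C: K*N = C. Hence K^(-1) = N.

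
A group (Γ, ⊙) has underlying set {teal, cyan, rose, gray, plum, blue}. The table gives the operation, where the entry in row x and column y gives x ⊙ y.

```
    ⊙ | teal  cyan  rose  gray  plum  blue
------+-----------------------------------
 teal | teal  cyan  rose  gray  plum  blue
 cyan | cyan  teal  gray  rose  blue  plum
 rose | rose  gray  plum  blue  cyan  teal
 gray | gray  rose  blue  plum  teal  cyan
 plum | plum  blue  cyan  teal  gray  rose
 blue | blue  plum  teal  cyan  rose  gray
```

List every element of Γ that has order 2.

Identity is teal. Compute the order of each non-identity element by repeated multiplication:
  cyan: cyan → teal  (order 2)
  rose: rose → plum → cyan → gray → blue → teal  (order 6)
  gray: gray → plum → teal  (order 3)
  plum: plum → gray → teal  (order 3)
  blue: blue → gray → cyan → plum → rose → teal  (order 6)
Elements of order 2: {cyan}.
(Structurally, Γ here is isomorphic to the cyclic group Z_6.)

{cyan}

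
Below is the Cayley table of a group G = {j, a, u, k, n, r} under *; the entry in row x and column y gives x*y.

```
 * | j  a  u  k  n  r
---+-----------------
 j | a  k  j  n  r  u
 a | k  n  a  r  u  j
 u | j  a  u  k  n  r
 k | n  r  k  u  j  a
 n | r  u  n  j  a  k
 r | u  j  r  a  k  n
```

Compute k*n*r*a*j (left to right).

k

k*n = j
j*r = u
u*a = a
a*j = k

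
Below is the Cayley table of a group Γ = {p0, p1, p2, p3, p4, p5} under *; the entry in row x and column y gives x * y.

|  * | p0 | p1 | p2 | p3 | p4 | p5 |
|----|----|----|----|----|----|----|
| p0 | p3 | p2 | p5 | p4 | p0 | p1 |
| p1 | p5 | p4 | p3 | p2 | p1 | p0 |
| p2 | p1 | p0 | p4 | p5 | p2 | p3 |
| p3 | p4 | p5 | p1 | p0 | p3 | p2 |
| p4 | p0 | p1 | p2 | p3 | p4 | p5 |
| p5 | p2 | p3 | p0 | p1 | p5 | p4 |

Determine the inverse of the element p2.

First locate the identity: row p4 matches the header, so p4 is the identity.
Scan row p2 for p4: p2 * p2 = p4. Hence p2^(-1) = p2.

p2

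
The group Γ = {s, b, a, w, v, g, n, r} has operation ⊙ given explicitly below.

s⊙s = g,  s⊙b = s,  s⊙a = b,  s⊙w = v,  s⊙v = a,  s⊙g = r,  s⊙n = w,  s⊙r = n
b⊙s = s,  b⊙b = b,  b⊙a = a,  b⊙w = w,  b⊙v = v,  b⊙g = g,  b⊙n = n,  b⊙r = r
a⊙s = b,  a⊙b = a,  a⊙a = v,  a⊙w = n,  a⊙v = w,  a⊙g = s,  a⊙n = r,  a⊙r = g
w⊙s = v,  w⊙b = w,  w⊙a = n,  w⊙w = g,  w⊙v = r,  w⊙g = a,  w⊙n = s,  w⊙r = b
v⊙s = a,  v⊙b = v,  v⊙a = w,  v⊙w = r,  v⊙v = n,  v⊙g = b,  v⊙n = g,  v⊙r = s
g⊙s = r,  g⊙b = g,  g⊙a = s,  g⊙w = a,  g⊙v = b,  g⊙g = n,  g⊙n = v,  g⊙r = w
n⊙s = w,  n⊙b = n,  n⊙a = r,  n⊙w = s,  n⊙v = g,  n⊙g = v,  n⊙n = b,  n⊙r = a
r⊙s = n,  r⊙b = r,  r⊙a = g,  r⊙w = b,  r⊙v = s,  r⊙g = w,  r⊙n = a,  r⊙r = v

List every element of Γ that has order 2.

Identity is b. Compute the order of each non-identity element by repeated multiplication:
  s: s → g → r → n → w → v → a → b  (order 8)
  a: a → v → w → n → r → g → s → b  (order 8)
  w: w → g → a → n → s → v → r → b  (order 8)
  v: v → n → g → b  (order 4)
  g: g → n → v → b  (order 4)
  n: n → b  (order 2)
  r: r → v → s → n → a → g → w → b  (order 8)
Elements of order 2: {n}.
(Structurally, Γ here is isomorphic to the cyclic group Z_8.)

{n}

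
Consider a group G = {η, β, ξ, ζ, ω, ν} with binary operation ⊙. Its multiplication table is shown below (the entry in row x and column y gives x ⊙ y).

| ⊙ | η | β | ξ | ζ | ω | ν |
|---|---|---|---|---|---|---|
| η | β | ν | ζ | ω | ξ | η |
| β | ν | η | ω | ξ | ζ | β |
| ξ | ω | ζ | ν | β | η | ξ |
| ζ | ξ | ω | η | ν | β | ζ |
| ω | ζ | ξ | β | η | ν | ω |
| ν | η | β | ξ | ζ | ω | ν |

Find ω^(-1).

First locate the identity: row ν matches the header, so ν is the identity.
Scan row ω for ν: ω ⊙ ω = ν. Hence ω^(-1) = ω.

ω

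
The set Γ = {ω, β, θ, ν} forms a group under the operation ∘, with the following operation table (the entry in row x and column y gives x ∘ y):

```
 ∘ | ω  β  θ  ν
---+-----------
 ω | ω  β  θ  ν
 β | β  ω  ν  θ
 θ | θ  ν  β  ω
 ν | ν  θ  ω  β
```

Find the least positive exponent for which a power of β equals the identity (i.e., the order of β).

2

The identity element is ω (its row matches the header).
β^1 = β
β^2 = β ∘ β = ω
The first power of β equal to the identity is β^2, so ord(β) = 2.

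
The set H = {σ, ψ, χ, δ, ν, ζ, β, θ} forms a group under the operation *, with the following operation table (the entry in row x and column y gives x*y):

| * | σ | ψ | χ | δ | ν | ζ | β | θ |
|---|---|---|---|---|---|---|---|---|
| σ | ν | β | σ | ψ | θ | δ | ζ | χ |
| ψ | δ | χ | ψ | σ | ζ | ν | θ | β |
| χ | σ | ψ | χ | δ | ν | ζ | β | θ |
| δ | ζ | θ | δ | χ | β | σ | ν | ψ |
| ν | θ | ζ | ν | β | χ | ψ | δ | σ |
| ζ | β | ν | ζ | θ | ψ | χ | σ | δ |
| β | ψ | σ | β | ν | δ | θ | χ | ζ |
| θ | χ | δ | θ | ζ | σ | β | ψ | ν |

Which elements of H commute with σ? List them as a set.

{θ, ν, σ, χ}

Compare row σ with column σ entry by entry.
ν*σ = θ = σ*ν, so ν commutes with σ.
ψ*σ = δ but σ*ψ = β, so ψ does not.
Collecting the elements that commute with σ: C(σ) = {θ, ν, σ, χ}.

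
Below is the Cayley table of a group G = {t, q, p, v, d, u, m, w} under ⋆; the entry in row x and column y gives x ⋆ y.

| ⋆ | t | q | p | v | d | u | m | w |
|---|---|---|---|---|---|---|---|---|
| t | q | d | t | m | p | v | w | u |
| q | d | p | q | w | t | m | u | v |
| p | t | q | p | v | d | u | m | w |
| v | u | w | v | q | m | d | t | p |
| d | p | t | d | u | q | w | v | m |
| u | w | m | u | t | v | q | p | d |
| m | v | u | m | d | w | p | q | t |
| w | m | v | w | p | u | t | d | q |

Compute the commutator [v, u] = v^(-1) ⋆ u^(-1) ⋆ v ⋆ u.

q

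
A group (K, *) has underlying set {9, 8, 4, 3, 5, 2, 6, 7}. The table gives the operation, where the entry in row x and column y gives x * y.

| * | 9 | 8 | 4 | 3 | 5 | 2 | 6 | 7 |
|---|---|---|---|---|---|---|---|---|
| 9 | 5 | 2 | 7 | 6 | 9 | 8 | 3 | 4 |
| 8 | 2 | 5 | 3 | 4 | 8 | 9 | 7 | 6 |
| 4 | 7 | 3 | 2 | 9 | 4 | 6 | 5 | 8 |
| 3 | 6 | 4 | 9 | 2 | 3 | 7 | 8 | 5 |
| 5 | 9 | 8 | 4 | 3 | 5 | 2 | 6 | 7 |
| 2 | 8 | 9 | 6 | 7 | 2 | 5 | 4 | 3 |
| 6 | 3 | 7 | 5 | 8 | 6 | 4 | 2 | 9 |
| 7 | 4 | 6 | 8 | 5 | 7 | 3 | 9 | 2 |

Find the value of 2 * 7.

Read row 2, column 7: 2 * 7 = 3.

3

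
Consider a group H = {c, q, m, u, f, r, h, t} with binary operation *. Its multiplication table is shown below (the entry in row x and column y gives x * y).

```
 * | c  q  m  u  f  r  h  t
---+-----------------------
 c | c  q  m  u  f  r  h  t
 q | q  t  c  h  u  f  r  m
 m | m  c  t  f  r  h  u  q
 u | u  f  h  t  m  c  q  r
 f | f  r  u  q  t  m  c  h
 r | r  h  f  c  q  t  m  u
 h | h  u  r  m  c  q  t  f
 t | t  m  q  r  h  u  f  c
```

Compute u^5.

u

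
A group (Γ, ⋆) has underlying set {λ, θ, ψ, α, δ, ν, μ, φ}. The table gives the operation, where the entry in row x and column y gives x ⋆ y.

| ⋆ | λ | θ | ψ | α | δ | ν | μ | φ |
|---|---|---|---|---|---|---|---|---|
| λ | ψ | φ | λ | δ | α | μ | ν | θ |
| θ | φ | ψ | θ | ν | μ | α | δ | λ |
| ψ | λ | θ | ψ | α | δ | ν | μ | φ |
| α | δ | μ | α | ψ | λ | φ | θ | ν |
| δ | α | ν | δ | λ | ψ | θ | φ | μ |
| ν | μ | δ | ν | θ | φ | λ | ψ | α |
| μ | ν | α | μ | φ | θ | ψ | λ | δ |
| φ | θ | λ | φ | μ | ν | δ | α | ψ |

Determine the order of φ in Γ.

The identity element is ψ (its row matches the header).
φ^1 = φ
φ^2 = φ ⋆ φ = ψ
The first power of φ equal to the identity is φ^2, so ord(φ) = 2.

2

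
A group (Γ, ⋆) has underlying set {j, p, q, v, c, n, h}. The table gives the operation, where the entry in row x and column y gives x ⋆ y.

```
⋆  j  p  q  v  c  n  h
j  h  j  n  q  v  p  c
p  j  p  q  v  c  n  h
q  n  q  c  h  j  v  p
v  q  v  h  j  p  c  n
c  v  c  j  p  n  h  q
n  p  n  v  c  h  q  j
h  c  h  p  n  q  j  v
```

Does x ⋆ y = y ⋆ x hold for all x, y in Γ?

Check whether the table is symmetric across its main diagonal.
Every entry (row x, col y) equals the entry (row y, col x), so Γ is abelian.

Yes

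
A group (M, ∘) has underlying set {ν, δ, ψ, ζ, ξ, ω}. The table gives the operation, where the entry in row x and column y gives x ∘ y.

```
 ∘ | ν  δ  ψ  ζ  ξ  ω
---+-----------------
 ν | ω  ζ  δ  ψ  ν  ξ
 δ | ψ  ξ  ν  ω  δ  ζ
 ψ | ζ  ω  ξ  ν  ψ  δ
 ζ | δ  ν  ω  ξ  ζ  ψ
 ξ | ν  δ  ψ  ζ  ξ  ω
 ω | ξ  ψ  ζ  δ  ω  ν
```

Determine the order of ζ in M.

2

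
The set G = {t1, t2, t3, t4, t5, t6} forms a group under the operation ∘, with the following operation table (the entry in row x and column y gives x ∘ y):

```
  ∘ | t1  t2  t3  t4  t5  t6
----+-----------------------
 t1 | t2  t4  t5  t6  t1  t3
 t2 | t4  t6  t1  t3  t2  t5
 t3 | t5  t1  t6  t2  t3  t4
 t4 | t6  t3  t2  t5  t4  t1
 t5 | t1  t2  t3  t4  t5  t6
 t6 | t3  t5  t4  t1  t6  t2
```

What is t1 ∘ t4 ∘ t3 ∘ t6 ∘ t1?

t2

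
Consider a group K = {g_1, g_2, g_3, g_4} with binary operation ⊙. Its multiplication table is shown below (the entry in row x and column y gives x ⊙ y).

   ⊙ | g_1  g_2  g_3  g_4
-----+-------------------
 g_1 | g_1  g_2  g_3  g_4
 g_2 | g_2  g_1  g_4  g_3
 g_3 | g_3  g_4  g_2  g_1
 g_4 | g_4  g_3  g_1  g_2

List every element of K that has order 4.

{g_3, g_4}

Identity is g_1. Compute the order of each non-identity element by repeated multiplication:
  g_2: g_2 → g_1  (order 2)
  g_3: g_3 → g_2 → g_4 → g_1  (order 4)
  g_4: g_4 → g_2 → g_3 → g_1  (order 4)
Elements of order 4: {g_3, g_4}.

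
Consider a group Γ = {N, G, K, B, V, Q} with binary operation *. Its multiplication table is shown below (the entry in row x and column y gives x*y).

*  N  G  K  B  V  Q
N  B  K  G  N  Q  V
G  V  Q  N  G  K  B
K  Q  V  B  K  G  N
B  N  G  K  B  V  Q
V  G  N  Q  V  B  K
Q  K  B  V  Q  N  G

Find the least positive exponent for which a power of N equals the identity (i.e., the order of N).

2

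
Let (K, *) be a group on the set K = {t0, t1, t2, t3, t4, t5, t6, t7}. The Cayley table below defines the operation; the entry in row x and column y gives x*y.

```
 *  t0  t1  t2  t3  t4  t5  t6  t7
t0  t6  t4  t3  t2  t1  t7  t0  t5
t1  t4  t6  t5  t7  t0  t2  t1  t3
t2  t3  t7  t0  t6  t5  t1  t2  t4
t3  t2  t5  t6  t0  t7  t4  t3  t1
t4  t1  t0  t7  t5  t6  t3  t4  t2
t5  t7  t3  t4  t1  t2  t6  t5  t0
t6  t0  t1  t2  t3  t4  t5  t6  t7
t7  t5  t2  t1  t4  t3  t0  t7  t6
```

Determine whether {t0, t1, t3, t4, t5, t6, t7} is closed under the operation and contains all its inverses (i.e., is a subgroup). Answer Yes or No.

No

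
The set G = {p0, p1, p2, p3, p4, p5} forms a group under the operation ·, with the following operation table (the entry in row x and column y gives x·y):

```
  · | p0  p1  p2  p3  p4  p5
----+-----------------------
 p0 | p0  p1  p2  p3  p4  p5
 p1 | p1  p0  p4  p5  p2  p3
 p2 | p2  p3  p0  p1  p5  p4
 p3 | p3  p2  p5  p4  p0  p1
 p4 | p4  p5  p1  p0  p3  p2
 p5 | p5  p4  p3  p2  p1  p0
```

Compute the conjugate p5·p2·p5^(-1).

The identity is p0. In row p5, the entry p0 sits in column p5, so p5^(-1) = p5.
p5·p2 = p3
p3·p5 = p1

p1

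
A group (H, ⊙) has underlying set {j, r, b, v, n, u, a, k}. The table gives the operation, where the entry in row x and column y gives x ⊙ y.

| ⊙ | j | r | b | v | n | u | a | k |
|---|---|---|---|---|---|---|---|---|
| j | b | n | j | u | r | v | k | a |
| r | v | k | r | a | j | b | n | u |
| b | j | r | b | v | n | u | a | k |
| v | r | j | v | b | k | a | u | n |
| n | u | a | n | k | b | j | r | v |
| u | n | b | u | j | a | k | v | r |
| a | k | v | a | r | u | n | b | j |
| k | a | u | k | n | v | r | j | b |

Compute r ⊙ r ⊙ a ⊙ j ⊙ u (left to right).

u

r ⊙ r = k
k ⊙ a = j
j ⊙ j = b
b ⊙ u = u
(Structurally, H here is isomorphic to the dihedral group D_4.)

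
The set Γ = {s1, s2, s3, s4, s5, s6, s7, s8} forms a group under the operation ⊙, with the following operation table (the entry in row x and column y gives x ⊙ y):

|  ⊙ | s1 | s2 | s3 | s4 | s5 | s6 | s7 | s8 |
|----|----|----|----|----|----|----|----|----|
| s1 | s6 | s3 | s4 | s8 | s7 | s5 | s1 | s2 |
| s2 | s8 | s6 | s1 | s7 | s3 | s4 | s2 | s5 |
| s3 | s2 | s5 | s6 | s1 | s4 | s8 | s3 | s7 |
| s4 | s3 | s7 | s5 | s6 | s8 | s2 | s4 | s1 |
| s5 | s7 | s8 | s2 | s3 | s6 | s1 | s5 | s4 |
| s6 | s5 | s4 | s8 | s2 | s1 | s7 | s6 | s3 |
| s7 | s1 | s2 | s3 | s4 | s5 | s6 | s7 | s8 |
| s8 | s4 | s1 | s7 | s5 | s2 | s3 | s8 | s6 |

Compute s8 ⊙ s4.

Read row s8, column s4: s8 ⊙ s4 = s5.

s5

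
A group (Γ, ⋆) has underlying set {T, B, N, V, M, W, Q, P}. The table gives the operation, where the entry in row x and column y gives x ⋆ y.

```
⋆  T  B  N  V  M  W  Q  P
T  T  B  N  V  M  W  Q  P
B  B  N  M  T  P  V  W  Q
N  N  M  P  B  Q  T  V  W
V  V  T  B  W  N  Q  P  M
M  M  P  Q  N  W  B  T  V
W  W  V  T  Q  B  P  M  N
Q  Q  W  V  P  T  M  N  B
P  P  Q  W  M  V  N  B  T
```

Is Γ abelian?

Yes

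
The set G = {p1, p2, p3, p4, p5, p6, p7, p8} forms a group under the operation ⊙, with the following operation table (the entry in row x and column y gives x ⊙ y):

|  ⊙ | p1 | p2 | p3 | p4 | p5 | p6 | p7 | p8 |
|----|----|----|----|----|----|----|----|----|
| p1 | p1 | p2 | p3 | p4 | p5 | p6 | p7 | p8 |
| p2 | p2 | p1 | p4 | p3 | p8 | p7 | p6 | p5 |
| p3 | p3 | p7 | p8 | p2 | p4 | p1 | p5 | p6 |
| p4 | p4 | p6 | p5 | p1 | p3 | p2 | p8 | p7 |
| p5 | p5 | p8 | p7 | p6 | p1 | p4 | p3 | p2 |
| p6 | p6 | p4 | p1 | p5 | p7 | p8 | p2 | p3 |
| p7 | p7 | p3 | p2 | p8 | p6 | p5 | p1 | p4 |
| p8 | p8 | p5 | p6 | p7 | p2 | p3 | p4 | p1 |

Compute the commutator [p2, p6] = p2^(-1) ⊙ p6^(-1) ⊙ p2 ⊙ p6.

p8

Identity is p1; from the table p2^(-1) = p2 and p6^(-1) = p3.
p2 ⊙ p3 = p4
p4 ⊙ p2 = p6
p6 ⊙ p6 = p8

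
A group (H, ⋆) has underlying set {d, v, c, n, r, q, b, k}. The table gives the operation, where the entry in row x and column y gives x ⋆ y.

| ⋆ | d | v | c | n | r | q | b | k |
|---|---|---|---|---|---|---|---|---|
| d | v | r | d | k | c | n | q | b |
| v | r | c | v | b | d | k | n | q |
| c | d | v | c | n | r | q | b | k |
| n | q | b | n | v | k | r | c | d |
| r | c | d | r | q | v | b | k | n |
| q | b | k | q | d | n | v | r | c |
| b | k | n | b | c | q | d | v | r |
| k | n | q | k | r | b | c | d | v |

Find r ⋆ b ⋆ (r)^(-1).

The identity is c. In row r, the entry c sits in column d, so r^(-1) = d.
r ⋆ b = k
k ⋆ d = n
(Structurally, H here is isomorphic to the quaternion group Q_8.)

n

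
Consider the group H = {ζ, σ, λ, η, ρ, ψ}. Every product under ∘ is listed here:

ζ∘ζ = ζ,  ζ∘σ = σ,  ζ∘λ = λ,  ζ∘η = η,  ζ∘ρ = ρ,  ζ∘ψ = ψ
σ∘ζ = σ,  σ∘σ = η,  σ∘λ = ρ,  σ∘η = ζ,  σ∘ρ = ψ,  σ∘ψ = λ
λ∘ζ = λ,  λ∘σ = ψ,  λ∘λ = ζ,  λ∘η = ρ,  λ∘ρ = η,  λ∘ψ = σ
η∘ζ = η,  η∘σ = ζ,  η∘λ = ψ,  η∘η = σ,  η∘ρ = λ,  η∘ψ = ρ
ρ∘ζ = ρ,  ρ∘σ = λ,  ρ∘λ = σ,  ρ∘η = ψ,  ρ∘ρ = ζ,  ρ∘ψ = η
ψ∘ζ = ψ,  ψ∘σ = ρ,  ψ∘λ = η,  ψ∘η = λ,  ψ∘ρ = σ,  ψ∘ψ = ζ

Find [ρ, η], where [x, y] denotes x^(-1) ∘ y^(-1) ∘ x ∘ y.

Identity is ζ; from the table ρ^(-1) = ρ and η^(-1) = σ.
ρ ∘ σ = λ
λ ∘ ρ = η
η ∘ η = σ
(Structurally, H here is isomorphic to the symmetric group S_3.)

σ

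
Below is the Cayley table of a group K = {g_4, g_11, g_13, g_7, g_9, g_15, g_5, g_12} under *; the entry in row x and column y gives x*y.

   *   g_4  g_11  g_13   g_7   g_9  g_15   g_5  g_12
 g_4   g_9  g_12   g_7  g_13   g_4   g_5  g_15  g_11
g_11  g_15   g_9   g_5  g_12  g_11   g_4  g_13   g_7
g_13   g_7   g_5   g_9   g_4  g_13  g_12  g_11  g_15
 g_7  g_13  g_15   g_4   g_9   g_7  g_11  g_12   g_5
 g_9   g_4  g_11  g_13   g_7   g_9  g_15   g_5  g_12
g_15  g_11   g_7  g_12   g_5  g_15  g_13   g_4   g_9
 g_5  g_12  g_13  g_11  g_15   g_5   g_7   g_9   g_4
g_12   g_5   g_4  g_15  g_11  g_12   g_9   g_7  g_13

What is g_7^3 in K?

g_7^1 = g_7
g_7^2 = g_7*g_7 = g_9
g_7^3 = g_9*g_7 = g_7

g_7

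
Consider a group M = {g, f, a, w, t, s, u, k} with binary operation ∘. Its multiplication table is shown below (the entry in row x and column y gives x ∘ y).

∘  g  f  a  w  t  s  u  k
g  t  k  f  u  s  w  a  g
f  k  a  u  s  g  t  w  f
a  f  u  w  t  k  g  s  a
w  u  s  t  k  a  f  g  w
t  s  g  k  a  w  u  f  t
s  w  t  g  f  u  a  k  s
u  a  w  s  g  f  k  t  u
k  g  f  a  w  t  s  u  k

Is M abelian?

Yes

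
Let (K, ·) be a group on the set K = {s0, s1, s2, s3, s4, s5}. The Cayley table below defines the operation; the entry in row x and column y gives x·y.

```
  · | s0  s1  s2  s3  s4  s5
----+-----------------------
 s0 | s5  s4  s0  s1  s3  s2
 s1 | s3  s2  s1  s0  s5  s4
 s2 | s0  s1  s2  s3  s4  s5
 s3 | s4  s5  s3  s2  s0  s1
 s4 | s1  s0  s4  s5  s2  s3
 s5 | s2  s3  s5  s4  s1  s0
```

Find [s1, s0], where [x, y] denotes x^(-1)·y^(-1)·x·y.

s5

Identity is s2; from the table s1^(-1) = s1 and s0^(-1) = s5.
s1·s5 = s4
s4·s1 = s0
s0·s0 = s5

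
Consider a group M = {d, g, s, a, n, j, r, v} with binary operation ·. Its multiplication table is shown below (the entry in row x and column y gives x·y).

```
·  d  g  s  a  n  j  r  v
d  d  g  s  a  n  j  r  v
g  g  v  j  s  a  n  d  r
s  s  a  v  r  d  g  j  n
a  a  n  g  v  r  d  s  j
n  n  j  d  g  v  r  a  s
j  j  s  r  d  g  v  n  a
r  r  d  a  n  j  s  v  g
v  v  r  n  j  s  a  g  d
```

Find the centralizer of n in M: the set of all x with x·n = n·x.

Compare row n with column n entry by entry.
s·n = d = n·s, so s commutes with n.
j·n = g but n·j = r, so j does not.
Collecting the elements that commute with n: C(n) = {d, n, s, v}.

{d, n, s, v}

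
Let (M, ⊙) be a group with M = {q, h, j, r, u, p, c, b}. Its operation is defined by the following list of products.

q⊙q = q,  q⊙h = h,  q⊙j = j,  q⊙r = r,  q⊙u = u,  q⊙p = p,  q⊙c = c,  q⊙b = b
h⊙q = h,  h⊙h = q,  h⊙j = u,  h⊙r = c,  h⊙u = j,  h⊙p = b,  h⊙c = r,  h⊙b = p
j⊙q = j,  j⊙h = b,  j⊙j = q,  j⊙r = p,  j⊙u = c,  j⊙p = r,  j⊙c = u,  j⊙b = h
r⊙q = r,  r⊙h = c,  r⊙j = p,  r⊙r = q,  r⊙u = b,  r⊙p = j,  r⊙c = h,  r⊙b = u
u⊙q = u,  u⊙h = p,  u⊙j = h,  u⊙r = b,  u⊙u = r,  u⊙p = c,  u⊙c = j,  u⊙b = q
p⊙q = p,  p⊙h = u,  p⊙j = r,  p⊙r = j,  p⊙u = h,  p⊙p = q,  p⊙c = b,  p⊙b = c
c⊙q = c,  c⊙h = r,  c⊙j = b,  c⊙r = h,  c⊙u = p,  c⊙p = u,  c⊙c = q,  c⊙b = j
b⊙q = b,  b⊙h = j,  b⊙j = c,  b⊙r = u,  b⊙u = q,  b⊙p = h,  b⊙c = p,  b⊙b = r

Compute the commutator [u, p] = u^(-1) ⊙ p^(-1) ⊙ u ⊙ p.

Identity is q; from the table u^(-1) = b and p^(-1) = p.
b ⊙ p = h
h ⊙ u = j
j ⊙ p = r

r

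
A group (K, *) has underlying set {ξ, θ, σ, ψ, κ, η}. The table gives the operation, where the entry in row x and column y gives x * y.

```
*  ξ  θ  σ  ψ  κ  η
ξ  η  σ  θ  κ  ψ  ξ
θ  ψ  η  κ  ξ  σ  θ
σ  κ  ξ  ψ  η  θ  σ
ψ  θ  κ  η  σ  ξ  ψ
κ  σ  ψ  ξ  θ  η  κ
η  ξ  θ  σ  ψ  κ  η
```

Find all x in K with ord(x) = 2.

{θ, κ, ξ}

Identity is η. Compute the order of each non-identity element by repeated multiplication:
  ξ: ξ → η  (order 2)
  θ: θ → η  (order 2)
  σ: σ → ψ → η  (order 3)
  ψ: ψ → σ → η  (order 3)
  κ: κ → η  (order 2)
Elements of order 2: {θ, κ, ξ}.
(Structurally, K here is isomorphic to the symmetric group S_3.)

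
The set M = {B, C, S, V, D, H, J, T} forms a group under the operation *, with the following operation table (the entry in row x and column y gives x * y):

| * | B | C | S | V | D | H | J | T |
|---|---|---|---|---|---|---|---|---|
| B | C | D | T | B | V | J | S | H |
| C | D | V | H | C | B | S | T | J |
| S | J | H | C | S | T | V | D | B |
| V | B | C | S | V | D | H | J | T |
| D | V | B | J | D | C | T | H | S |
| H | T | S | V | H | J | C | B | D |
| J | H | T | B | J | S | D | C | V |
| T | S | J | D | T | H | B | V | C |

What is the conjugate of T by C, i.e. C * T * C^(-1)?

The identity is V. In row C, the entry V sits in column C, so C^(-1) = C.
C * T = J
J * C = T

T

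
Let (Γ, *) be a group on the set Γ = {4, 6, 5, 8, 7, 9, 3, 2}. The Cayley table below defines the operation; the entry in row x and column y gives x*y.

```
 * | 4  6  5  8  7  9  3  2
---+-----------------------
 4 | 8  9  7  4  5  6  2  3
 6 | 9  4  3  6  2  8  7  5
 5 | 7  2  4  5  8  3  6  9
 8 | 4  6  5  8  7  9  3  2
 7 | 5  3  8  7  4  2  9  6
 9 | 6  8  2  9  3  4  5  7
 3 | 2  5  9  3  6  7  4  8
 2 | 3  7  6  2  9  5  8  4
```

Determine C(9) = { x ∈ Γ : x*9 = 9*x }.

{4, 6, 8, 9}

Compare row 9 with column 9 entry by entry.
6*9 = 8 = 9*6, so 6 commutes with 9.
7*9 = 2 but 9*7 = 3, so 7 does not.
Collecting the elements that commute with 9: C(9) = {4, 6, 8, 9}.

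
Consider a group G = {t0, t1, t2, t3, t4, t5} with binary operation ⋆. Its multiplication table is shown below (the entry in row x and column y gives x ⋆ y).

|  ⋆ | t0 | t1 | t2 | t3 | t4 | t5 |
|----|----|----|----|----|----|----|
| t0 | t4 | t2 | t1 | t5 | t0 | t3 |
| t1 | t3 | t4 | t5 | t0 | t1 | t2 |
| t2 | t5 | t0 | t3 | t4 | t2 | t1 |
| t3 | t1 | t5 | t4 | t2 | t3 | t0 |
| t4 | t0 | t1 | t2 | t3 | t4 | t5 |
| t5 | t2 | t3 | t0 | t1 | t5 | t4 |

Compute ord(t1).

The identity element is t4 (its row matches the header).
t1^1 = t1
t1^2 = t1 ⋆ t1 = t4
The first power of t1 equal to the identity is t1^2, so ord(t1) = 2.

2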